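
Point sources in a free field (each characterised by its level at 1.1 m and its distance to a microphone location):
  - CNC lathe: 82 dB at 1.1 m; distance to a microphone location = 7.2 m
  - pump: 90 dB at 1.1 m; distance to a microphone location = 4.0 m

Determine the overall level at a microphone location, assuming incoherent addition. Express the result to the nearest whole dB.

79 dB

First find each source's level at the receiver (point-source: −20·log₁₀(r/r_ref)), then combine on an intensity basis.
CNC lathe: 82 − 20·log₁₀(7.2/1.1) = 82 − 16.32 = 65.68 dB.
pump: 90 − 20·log₁₀(4.0/1.1) = 90 − 11.21 = 78.79 dB.
Σ 10^(L/10) = 7.932e+07 → L_total = 10·log₁₀(7.932e+07) = 78.99 dB.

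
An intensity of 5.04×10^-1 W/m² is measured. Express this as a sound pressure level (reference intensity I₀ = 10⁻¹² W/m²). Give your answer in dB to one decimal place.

Dividing by I₀ shifts the exponent by 12: I/I₀ = 5.04×10^11.
L = 10·(0.7024 + 11) = 117.02 dB.

117.0 dB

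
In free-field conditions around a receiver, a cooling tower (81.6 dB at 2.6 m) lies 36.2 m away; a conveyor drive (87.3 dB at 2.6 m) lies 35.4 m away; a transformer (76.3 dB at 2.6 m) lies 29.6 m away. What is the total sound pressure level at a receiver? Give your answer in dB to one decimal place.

Propagate each source to the receiver with L = L_ref − 20·log₁₀(r/r_ref), then add intensities.
cooling tower: 81.6 − 20·log₁₀(36.2/2.6) = 81.6 − 22.87 = 58.73 dB.
conveyor drive: 87.3 − 20·log₁₀(35.4/2.6) = 87.3 − 22.68 = 64.62 dB.
transformer: 76.3 − 20·log₁₀(29.6/2.6) = 76.3 − 21.13 = 55.17 dB.
Σ 10^(L/10) = 3.972e+06 → L_total = 10·log₁₀(3.972e+06) = 65.99 dB.

66.0 dB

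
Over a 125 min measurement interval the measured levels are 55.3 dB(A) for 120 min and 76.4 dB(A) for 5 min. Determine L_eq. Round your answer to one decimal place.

L_eq = 10·log₁₀[(1/T)·Σ tᵢ·10^(Lᵢ/10)] with T = 125 min.
Σ tᵢ·10^(Lᵢ/10) = 120·10^(55.3/10) + 5·10^(76.4/10) = 2.589e+08.
L_eq = 10·log₁₀(2.589e+08/125) = 63.16 dB(A).

63.2 dB(A)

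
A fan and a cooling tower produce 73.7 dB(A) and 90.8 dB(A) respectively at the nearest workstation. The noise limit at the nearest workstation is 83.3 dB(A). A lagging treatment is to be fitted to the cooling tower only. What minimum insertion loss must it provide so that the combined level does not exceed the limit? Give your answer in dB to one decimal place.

8.0 dB

Everything except the cooling tower sums to 10^(73.7/10) = 2.344e+07 in linear terms, 73.70 dB(A).
To meet 83.3 dB(A) overall, the treated cooling tower may contribute at most 10^(83.3/10) − 2.344e+07 = 1.904e+08, i.e. 82.80 dB(A).
Required insertion loss = 90.8 − 82.80 = 8.00 dB.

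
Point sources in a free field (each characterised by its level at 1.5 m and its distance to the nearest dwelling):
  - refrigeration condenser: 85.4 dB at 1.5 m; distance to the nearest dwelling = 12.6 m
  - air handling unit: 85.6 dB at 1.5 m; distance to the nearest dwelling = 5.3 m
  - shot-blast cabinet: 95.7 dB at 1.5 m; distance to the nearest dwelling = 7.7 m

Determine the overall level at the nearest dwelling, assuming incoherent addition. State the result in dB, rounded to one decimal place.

82.4 dB

First find each source's level at the receiver (point-source: −20·log₁₀(r/r_ref)), then combine on an intensity basis.
refrigeration condenser: 85.4 − 20·log₁₀(12.6/1.5) = 85.4 − 18.49 = 66.91 dB.
air handling unit: 85.6 − 20·log₁₀(5.3/1.5) = 85.6 − 10.96 = 74.64 dB.
shot-blast cabinet: 95.7 − 20·log₁₀(7.7/1.5) = 95.7 − 14.21 = 81.49 dB.
Σ 10^(L/10) = 1.750e+08 → L_total = 10·log₁₀(1.750e+08) = 82.43 dB.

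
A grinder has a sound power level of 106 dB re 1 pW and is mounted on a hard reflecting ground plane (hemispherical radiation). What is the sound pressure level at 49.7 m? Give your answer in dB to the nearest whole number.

64 dB

Free-field hemispherical radiation: L_p = L_w − 10·log₁₀(2π·r²), r = 49.7 m.
2π·r² = 1.552e+04 m², 10·log₁₀ of that is 41.909 dB.
L_p = 106 − 41.909 = 64.09 dB.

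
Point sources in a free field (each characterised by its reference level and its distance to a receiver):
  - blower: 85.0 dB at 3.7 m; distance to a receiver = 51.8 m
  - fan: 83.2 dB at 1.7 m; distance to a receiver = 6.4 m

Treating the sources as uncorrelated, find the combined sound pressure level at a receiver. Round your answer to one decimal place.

Propagate each source to the receiver with L = L_ref − 20·log₁₀(r/r_ref), then add intensities.
blower: 85.0 − 20·log₁₀(51.8/3.7) = 85.0 − 22.92 = 62.08 dB.
fan: 83.2 − 20·log₁₀(6.4/1.7) = 83.2 − 11.51 = 71.69 dB.
Σ 10^(L/10) = 1.635e+07 → L_total = 10·log₁₀(1.635e+07) = 72.14 dB.

72.1 dB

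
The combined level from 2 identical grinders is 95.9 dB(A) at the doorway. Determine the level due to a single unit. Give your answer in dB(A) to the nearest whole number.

For N identical incoherent sources L_total = L₁ + 10·log₁₀ N, so L₁ = 95.9 − 10·log₁₀(2) = 95.9 − 3.010.

93 dB(A)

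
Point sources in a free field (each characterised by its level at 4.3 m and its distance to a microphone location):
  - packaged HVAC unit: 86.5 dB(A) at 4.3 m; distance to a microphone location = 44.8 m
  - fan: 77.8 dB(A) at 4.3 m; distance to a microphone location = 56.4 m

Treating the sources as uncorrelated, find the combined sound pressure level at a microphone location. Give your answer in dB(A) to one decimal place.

First find each source's level at the receiver (point-source: −20·log₁₀(r/r_ref)), then combine on an intensity basis.
packaged HVAC unit: 86.5 − 20·log₁₀(44.8/4.3) = 86.5 − 20.36 = 66.14 dB(A).
fan: 77.8 − 20·log₁₀(56.4/4.3) = 77.8 − 22.36 = 55.44 dB(A).
Σ 10^(L/10) = 4.465e+06 → L_total = 10·log₁₀(4.465e+06) = 66.50 dB(A).

66.5 dB(A)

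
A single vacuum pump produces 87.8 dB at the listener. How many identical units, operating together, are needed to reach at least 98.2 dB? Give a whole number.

11

The shortfall is 98.2 − 87.8 = 10.4 dB, and N units add 10·log₁₀ N, so need 10·log₁₀ N ≥ 10.4.
N ≥ 10^(10.4/10) = 10.965, so N = 11.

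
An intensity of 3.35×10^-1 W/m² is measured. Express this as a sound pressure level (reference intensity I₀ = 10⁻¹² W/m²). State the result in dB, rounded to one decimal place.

L = 10·log₁₀(I/I₀) = 10·log₁₀(3.35×10^-1/10⁻¹²) = 10·log₁₀(3.35×10^11).
L = 10·(0.5250 + 11) = 115.25 dB.

115.3 dB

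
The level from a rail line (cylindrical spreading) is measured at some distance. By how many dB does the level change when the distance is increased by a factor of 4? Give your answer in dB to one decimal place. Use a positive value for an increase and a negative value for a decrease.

-6.0 dB

A line source loses 3 dB per doubling of distance; generally ΔL = −10·log₁₀(r₂/r₁).
ΔL = −10·log₁₀(4) = -6.02 dB.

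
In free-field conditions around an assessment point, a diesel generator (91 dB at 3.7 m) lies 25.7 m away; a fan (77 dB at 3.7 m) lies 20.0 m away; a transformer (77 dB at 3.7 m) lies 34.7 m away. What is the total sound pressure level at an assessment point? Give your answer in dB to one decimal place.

74.5 dB

Apply inverse-square spreading to bring every level to the receiver, then sum 10^(L/10).
diesel generator: 91 − 20·log₁₀(25.7/3.7) = 91 − 16.83 = 74.17 dB.
fan: 77 − 20·log₁₀(20.0/3.7) = 77 − 14.66 = 62.34 dB.
transformer: 77 − 20·log₁₀(34.7/3.7) = 77 − 19.44 = 57.56 dB.
Σ 10^(L/10) = 2.838e+07 → L_total = 10·log₁₀(2.838e+07) = 74.53 dB.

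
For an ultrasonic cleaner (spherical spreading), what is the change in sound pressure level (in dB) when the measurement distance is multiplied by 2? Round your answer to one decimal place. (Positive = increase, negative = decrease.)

-6.0 dB

A point source loses 6 dB per doubling of distance; generally ΔL = −20·log₁₀(r₂/r₁).
ΔL = −20·log₁₀(2) = -6.02 dB.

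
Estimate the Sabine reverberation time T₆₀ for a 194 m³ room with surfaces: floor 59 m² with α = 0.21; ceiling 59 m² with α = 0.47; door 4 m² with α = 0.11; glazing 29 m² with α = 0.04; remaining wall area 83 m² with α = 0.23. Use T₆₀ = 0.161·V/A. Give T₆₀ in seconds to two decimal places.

Total absorption A = 59·0.21 + 59·0.47 + 4·0.11 + 29·0.04 + 83·0.23 = 60.81 m² sabins.
T₆₀ = 0.161 × 194 / 60.81 = 0.514 s.

0.51 s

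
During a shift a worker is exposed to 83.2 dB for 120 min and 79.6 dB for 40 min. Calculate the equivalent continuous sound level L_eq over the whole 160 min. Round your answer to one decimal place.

82.5 dB

The energy average is taken in the linear domain: L_eq = 10·log₁₀[(Σ tᵢ·10^(Lᵢ/10))/T], T = 160 min.
Σ tᵢ·10^(Lᵢ/10) = 120·10^(83.2/10) + 40·10^(79.6/10) = 2.872e+10.
L_eq = 10·log₁₀(2.872e+10/160) = 82.54 dB.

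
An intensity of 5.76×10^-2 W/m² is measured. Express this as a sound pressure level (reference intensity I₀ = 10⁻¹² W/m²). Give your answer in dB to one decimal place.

107.6 dB

L = 10·log₁₀(I/I₀) = 10·log₁₀(5.76×10^-2/10⁻¹²) = 10·log₁₀(5.76×10^10).
L = 10·(0.7604 + 10) = 107.60 dB.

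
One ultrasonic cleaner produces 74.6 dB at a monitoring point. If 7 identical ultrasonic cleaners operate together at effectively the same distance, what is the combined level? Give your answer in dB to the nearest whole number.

N identical incoherent sources raise the level by 10·log₁₀ N.
L_total = 74.6 + 10·log₁₀(7) = 74.6 + 8.451 = 83.05 dB.

83 dB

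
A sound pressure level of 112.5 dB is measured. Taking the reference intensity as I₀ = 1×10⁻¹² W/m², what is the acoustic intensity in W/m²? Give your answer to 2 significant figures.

0.18 W/m²

L = 10·log₁₀(I/I₀) ⇒ I = I₀·10^(L/10) = 10⁻¹² × 10^11.25.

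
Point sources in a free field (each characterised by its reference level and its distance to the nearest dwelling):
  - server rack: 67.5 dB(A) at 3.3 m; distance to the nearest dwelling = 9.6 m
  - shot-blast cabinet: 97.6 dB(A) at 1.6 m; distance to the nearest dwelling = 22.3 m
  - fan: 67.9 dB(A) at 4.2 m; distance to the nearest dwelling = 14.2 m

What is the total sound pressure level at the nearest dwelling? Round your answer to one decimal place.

Apply inverse-square spreading to bring every level to the receiver, then sum 10^(L/10).
server rack: 67.5 − 20·log₁₀(9.6/3.3) = 67.5 − 9.28 = 58.22 dB(A).
shot-blast cabinet: 97.6 − 20·log₁₀(22.3/1.6) = 97.6 − 22.88 = 74.72 dB(A).
fan: 67.9 − 20·log₁₀(14.2/4.2) = 67.9 − 10.58 = 57.32 dB(A).
Σ 10^(L/10) = 3.083e+07 → L_total = 10·log₁₀(3.083e+07) = 74.89 dB(A).

74.9 dB(A)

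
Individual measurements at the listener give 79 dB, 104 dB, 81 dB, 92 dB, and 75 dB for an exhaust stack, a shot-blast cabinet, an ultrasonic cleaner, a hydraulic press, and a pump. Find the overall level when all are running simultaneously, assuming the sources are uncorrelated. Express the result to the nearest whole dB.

Incoherent sources combine by intensity addition: L_total = 10·log₁₀(Σ 10^(L_i/10)).
Σ 10^(L/10) = 10^(79/10) + 10^(104/10) + 10^(81/10) + 10^(92/10) + 10^(75/10) = 2.694e+10.
L_total = 10·log₁₀(2.694e+10) = 104.30 dB.

104 dB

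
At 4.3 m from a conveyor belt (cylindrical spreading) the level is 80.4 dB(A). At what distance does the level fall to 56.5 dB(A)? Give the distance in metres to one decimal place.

The 23.9 dB drop corresponds to a distance ratio of 10^(23.9/10) for a line source.
r₂ = 4.3·10^((80.4−56.5)/10) = 4.3·10^(23.9/10) = 1055.52 m.

1055.5 m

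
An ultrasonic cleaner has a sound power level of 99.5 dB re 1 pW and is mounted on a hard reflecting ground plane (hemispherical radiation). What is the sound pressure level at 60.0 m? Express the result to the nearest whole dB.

Free-field hemispherical radiation: L_p = L_w − 10·log₁₀(2π·r²), r = 60.0 m.
2π·r² = 2.262e+04 m², 10·log₁₀ of that is 43.545 dB.
L_p = 99.5 − 43.545 = 55.96 dB.

56 dB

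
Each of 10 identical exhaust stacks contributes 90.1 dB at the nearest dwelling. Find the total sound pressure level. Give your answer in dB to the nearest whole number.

100 dB

With 10 equal, uncorrelated contributions the intensity is 10× that of one unit, giving a rise of 10·log₁₀ 10.
L_total = 90.1 + 10·log₁₀(10) = 90.1 + 10.000 = 100.10 dB.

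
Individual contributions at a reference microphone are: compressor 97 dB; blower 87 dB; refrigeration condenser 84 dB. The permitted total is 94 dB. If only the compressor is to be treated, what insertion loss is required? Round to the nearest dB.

The untreated sources together contribute 10^(87/10) + 10^(84/10) = 7.524e+08, i.e. 88.76 dB.
To meet 94 dB overall, the treated compressor may contribute at most 10^(94/10) − 7.524e+08 = 1.760e+09, i.e. 92.45 dB.
So the compressor must be reduced from 97 to 92.45 dB: IL = 4.55 dB.

5 dB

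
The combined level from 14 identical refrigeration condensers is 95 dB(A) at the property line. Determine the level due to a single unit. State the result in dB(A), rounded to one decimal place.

83.5 dB(A)

Dividing the total intensity by 14 lowers the level by 10·log₁₀ 14 = 11.461 dB: L₁ = 95 − 11.461.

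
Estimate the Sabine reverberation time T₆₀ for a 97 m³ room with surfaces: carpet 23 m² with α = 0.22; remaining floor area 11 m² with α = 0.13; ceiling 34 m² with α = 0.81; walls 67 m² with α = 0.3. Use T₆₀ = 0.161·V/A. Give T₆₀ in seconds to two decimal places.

Total absorption A = 23·0.22 + 11·0.13 + 34·0.81 + 67·0.3 = 54.13 m² sabins.
T₆₀ = 0.161 × 97 / 54.13 = 0.289 s.

0.29 s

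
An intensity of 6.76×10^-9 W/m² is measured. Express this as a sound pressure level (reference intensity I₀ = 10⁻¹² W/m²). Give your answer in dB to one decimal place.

38.3 dB

L = 10·log₁₀(I/I₀) = 10·log₁₀(6.76×10^-9/10⁻¹²) = 10·log₁₀(6.76×10^3).
L = 10·(0.8299 + 3) = 38.30 dB.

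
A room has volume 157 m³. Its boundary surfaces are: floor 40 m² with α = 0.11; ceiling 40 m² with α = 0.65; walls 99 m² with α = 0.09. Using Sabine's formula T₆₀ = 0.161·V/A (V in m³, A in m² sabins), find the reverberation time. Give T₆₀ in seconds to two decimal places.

0.64 s

Total absorption A = 40·0.11 + 40·0.65 + 99·0.09 = 39.31 m² sabins.
T₆₀ = 0.161·V/A = 0.161·157/39.31 = 0.643 s.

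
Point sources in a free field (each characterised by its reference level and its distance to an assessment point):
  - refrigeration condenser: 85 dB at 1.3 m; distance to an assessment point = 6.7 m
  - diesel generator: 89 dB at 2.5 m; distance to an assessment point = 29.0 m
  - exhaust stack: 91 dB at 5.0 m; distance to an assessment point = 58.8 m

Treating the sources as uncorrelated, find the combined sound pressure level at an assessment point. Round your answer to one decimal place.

Apply inverse-square spreading to bring every level to the receiver, then sum 10^(L/10).
refrigeration condenser: 85 − 20·log₁₀(6.7/1.3) = 85 − 14.24 = 70.76 dB.
diesel generator: 89 − 20·log₁₀(29.0/2.5) = 89 − 21.29 = 67.71 dB.
exhaust stack: 91 − 20·log₁₀(58.8/5.0) = 91 − 21.41 = 69.59 dB.
Σ 10^(L/10) = 2.691e+07 → L_total = 10·log₁₀(2.691e+07) = 74.30 dB.

74.3 dB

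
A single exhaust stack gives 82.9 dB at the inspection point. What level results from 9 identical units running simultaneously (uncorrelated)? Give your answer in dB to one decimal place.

92.4 dB

L_total = L₁ + 10·log₁₀ N for N identical incoherent sources.
L_total = 82.9 + 10·log₁₀(9) = 82.9 + 9.542 = 92.44 dB.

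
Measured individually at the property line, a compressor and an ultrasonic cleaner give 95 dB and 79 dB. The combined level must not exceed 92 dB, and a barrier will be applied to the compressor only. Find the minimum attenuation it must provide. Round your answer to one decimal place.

The untreated sources together contribute 10^(79/10) = 7.943e+07, i.e. 79.00 dB.
The limit corresponds to 10^(92/10) = 1.585e+09; subtracting the fixed part leaves 1.505e+09 for the compressor, i.e. 91.78 dB.
So the compressor must be reduced from 95 to 91.78 dB: IL = 3.22 dB.

3.2 dB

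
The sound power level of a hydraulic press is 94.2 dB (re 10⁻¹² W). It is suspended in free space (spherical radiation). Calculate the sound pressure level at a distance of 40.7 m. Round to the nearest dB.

51 dB

The power spreads over a sphere of area 4π·r², so L_p = L_w − 10·log₁₀(4π·r²).
4π·r² = 2.082e+04 m², 10·log₁₀ of that is 43.184 dB.
L_p = 94.2 − 43.184 = 51.02 dB.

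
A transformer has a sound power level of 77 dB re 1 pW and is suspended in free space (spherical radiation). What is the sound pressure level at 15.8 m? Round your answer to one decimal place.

The power spreads over a sphere of area 4π·r², so L_p = L_w − 10·log₁₀(4π·r²).
4π·r² = 3137 m², 10·log₁₀ of that is 34.965 dB.
L_p = 77 − 34.965 = 42.03 dB.

42.0 dB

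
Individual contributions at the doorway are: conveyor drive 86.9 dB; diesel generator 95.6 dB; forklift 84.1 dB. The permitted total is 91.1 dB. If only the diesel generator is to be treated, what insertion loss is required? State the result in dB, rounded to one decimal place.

8.3 dB

The untreated sources together contribute 10^(86.9/10) + 10^(84.1/10) = 7.468e+08, i.e. 88.73 dB.
To meet 91.1 dB overall, the treated diesel generator may contribute at most 10^(91.1/10) − 7.468e+08 = 5.414e+08, i.e. 87.34 dB.
Required insertion loss = 95.6 − 87.34 = 8.26 dB.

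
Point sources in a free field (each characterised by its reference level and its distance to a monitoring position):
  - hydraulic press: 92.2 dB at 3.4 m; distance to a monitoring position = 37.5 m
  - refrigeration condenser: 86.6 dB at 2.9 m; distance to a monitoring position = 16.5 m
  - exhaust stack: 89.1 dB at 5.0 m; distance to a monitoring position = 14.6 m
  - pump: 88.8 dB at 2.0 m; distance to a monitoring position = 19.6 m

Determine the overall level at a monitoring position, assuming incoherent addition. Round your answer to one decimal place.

81.2 dB

Propagate each source to the receiver with L = L_ref − 20·log₁₀(r/r_ref), then add intensities.
hydraulic press: 92.2 − 20·log₁₀(37.5/3.4) = 92.2 − 20.85 = 71.35 dB.
refrigeration condenser: 86.6 − 20·log₁₀(16.5/2.9) = 86.6 − 15.10 = 71.50 dB.
exhaust stack: 89.1 − 20·log₁₀(14.6/5.0) = 89.1 − 9.31 = 79.79 dB.
pump: 88.8 − 20·log₁₀(19.6/2.0) = 88.8 − 19.82 = 68.98 dB.
Σ 10^(L/10) = 1.310e+08 → L_total = 10·log₁₀(1.310e+08) = 81.17 dB.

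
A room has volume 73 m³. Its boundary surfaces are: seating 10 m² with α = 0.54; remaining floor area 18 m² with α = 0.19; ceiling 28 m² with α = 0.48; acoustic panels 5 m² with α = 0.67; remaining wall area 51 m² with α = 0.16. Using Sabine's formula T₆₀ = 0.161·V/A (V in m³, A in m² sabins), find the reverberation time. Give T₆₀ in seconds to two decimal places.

0.35 s

A = Σ Sᵢαᵢ = 10·0.54 + 18·0.19 + 28·0.48 + 5·0.67 + 51·0.16 = 33.77 m².
T₆₀ = 0.161 × 73 / 33.77 = 0.348 s.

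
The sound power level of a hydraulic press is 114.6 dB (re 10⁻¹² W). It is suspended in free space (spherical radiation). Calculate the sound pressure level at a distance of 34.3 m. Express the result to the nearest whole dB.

L_p = L_w − 10·log₁₀(4π·r²) with r = 34.3 m.
4π·r² = 1.478e+04 m², 10·log₁₀ of that is 41.698 dB.
L_p = 114.6 − 41.698 = 72.90 dB.

73 dB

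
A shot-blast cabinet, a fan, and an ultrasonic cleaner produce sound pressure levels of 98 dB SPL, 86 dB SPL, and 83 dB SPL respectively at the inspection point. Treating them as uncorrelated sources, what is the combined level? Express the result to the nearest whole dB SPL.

98 dB SPL

For uncorrelated sources the intensities add, so convert each level to linear form, sum, and take 10·log₁₀ of the total.
Σ 10^(L/10) = 10^(98/10) + 10^(86/10) + 10^(83/10) = 6.907e+09.
L_total = 10·log₁₀(6.907e+09) = 98.39 dB SPL.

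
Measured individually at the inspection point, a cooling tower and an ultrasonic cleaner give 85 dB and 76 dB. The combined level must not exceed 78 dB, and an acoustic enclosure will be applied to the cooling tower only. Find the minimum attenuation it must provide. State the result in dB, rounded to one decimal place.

11.3 dB

The untreated sources together contribute 10^(76/10) = 3.981e+07, i.e. 76.00 dB.
To meet 78 dB overall, the treated cooling tower may contribute at most 10^(78/10) − 3.981e+07 = 2.329e+07, i.e. 73.67 dB.
Required insertion loss = 85 − 73.67 = 11.33 dB.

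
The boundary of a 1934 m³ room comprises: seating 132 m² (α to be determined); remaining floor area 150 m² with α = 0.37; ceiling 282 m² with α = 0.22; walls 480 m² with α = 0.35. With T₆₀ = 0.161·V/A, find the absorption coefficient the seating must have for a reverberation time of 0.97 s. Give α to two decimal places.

0.27

A = 0.161·V/T₆₀ = 0.161·1934/0.97 = 321.00 m² sabins.
Absorption from the other surfaces = 150·0.37 + 282·0.22 + 480·0.35 = 285.54 m², so the seating must supply 35.46 m² over 132 m².
α = 35.46/132 = 0.269.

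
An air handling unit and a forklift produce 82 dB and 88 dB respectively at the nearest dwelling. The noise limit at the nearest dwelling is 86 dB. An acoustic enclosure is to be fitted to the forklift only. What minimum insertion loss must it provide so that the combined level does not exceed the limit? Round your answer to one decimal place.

Everything except the forklift sums to 10^(82/10) = 1.585e+08 in linear terms, 82.00 dB.
The limit corresponds to 10^(86/10) = 3.981e+08; subtracting the fixed part leaves 2.396e+08 for the forklift, i.e. 83.80 dB.
So the forklift must be reduced from 88 to 83.80 dB: IL = 4.20 dB.

4.2 dB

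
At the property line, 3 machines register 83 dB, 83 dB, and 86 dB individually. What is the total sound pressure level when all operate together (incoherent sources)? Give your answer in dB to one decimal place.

For uncorrelated sources the intensities add, so convert each level to linear form, sum, and take 10·log₁₀ of the total.
Σ 10^(L/10) = 10^(83/10) + 10^(83/10) + 10^(86/10) = 7.972e+08.
L_total = 10·log₁₀(7.972e+08) = 89.02 dB.

89.0 dB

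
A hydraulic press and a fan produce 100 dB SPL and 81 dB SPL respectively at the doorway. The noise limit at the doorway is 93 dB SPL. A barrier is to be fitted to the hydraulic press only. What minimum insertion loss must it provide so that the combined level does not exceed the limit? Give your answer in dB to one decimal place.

The untreated sources together contribute 10^(81/10) = 1.259e+08, i.e. 81.00 dB SPL.
The limit corresponds to 10^(93/10) = 1.995e+09; subtracting the fixed part leaves 1.869e+09 for the hydraulic press, i.e. 92.72 dB SPL.
Required insertion loss = 100 − 92.72 = 7.28 dB.

7.3 dB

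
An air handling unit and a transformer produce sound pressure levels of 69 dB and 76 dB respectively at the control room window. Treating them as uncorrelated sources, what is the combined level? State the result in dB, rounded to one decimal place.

For uncorrelated sources the intensities add, so convert each level to linear form, sum, and take 10·log₁₀ of the total.
Σ 10^(L/10) = 10^(69/10) + 10^(76/10) = 4.775e+07.
L_total = 10·log₁₀(4.775e+07) = 76.79 dB.

76.8 dB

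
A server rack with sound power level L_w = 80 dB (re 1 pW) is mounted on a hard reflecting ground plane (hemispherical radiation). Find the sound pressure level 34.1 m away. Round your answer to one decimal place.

Free-field hemispherical radiation: L_p = L_w − 10·log₁₀(2π·r²), r = 34.1 m.
2π·r² = 7306 m², 10·log₁₀ of that is 38.637 dB.
L_p = 80 − 38.637 = 41.36 dB.

41.4 dB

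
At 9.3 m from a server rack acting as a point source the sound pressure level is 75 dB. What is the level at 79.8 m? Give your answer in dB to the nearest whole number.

Point-source attenuation: ΔL = 20·log₁₀(r₂/r₁) = 20·log₁₀(79.8/9.3) = 18.670 dB.
L₂ = 75 − 20·log₁₀(79.8/9.3) = 75 − 18.670 = 56.33 dB.

56 dB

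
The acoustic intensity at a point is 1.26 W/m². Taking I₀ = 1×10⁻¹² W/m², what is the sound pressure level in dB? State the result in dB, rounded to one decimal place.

121.0 dB

L = 10·log₁₀(I/I₀) = 10·log₁₀(1.26/10⁻¹²) = 10·log₁₀(1.26×10^12).
L = 10·(0.1004 + 12) = 121.00 dB.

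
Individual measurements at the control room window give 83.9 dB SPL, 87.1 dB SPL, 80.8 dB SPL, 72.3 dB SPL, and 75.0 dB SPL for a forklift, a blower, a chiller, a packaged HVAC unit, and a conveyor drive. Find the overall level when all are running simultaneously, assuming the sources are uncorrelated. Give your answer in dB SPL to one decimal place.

Incoherent sources combine by intensity addition: L_total = 10·log₁₀(Σ 10^(L_i/10)).
Σ 10^(L/10) = 10^(83.9/10) + 10^(87.1/10) + 10^(80.8/10) + 10^(72.3/10) + 10^(75.0/10) = 9.272e+08.
L_total = 10·log₁₀(9.272e+08) = 89.67 dB SPL.

89.7 dB SPL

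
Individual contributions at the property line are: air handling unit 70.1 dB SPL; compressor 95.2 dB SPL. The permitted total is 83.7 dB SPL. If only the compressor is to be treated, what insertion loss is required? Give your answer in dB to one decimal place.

11.7 dB

Everything except the compressor sums to 10^(70.1/10) = 1.023e+07 in linear terms, 70.10 dB SPL.
The limit corresponds to 10^(83.7/10) = 2.344e+08; subtracting the fixed part leaves 2.242e+08 for the compressor, i.e. 83.51 dB SPL.
Required insertion loss = 95.2 − 83.51 = 11.69 dB.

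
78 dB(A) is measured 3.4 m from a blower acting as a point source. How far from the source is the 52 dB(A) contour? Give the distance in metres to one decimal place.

67.8 m

The 26.0 dB drop corresponds to a distance ratio of 10^(26.0/20) for a point source.
r₂ = 3.4·10^((78−52)/20) = 3.4·10^(26.0/20) = 67.84 m.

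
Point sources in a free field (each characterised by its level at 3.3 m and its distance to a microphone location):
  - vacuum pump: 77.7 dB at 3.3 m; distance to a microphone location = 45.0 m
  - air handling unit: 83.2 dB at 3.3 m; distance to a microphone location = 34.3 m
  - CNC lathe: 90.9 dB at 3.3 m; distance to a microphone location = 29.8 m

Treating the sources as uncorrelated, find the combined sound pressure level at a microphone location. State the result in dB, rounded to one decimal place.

72.4 dB

Propagate each source to the receiver with L = L_ref − 20·log₁₀(r/r_ref), then add intensities.
vacuum pump: 77.7 − 20·log₁₀(45.0/3.3) = 77.7 − 22.69 = 55.01 dB.
air handling unit: 83.2 − 20·log₁₀(34.3/3.3) = 83.2 − 20.34 = 62.86 dB.
CNC lathe: 90.9 − 20·log₁₀(29.8/3.3) = 90.9 − 19.11 = 71.79 dB.
Σ 10^(L/10) = 1.734e+07 → L_total = 10·log₁₀(1.734e+07) = 72.39 dB.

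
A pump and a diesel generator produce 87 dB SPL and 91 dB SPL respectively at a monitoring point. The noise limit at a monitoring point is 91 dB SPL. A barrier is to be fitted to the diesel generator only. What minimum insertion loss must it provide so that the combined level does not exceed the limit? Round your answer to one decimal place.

Fixed contribution from the other source: Σ 10^(L/10) = 10^(87/10) = 5.012e+08 (87.00 dB SPL).
The limit corresponds to 10^(91/10) = 1.259e+09; subtracting the fixed part leaves 7.577e+08 for the diesel generator, i.e. 88.80 dB SPL.
Required insertion loss = 91 − 88.80 = 2.20 dB.

2.2 dB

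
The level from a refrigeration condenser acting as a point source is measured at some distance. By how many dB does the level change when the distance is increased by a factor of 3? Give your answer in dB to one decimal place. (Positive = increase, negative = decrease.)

-9.5 dB

With spherical spreading the level changes by −20·log₁₀(r₂/r₁).
ΔL = −20·log₁₀(3) = -9.54 dB.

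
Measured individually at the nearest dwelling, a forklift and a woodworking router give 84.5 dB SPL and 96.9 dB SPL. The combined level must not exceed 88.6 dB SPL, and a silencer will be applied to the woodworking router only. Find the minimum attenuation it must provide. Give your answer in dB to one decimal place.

10.4 dB

Fixed contribution from the other source: Σ 10^(L/10) = 10^(84.5/10) = 2.818e+08 (84.50 dB SPL).
To meet 88.6 dB SPL overall, the treated woodworking router may contribute at most 10^(88.6/10) − 2.818e+08 = 4.426e+08, i.e. 86.46 dB SPL.
So the woodworking router must be reduced from 96.9 to 86.46 dB SPL: IL = 10.44 dB.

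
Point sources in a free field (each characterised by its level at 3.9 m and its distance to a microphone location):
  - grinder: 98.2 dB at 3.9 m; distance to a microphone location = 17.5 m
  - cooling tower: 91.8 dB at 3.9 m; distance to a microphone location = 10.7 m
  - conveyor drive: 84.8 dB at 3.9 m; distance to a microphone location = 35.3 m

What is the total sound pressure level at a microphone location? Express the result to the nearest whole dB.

87 dB

Propagate each source to the receiver with L = L_ref − 20·log₁₀(r/r_ref), then add intensities.
grinder: 98.2 − 20·log₁₀(17.5/3.9) = 98.2 − 13.04 = 85.16 dB.
cooling tower: 91.8 − 20·log₁₀(10.7/3.9) = 91.8 − 8.77 = 83.03 dB.
conveyor drive: 84.8 − 20·log₁₀(35.3/3.9) = 84.8 − 19.13 = 65.67 dB.
Σ 10^(L/10) = 5.329e+08 → L_total = 10·log₁₀(5.329e+08) = 87.27 dB.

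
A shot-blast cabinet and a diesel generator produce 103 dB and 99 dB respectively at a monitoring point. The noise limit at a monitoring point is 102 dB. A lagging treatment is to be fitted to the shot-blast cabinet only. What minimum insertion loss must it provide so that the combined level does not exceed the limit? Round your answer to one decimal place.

4.0 dB

Fixed contribution from the other source: Σ 10^(L/10) = 10^(99/10) = 7.943e+09 (99.00 dB).
To meet 102 dB overall, the treated shot-blast cabinet may contribute at most 10^(102/10) − 7.943e+09 = 7.906e+09, i.e. 98.98 dB.
So the shot-blast cabinet must be reduced from 103 to 98.98 dB: IL = 4.02 dB.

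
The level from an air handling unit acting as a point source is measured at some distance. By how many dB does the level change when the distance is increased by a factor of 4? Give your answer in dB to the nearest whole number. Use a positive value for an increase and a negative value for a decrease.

Point-source spreading: ΔL = −20·log₁₀(r₂/r₁).
ΔL = −20·log₁₀(4) = -12.04 dB.

-12 dB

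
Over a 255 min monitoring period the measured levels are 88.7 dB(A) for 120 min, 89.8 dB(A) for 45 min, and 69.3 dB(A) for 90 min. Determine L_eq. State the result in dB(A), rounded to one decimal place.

L_eq = 10·log₁₀[(1/T)·Σ tᵢ·10^(Lᵢ/10)] with T = 255 min.
Σ tᵢ·10^(Lᵢ/10) = 120·10^(88.7/10) + 45·10^(89.8/10) + 90·10^(69.3/10) = 1.327e+11.
L_eq = 10·log₁₀(1.327e+11/255) = 87.16 dB(A).

87.2 dB(A)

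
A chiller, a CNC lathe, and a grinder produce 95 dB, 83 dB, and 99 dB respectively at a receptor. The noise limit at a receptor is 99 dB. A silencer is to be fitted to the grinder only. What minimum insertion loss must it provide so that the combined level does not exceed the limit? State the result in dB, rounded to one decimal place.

Everything except the grinder sums to 10^(95/10) + 10^(83/10) = 3.362e+09 in linear terms, 95.27 dB.
The limit corresponds to 10^(99/10) = 7.943e+09; subtracting the fixed part leaves 4.581e+09 for the grinder, i.e. 96.61 dB.
So the grinder must be reduced from 99 to 96.61 dB: IL = 2.39 dB.

2.4 dB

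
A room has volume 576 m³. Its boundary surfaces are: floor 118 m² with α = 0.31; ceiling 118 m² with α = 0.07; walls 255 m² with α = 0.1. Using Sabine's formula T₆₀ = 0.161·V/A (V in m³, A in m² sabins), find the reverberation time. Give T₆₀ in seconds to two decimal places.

Total absorption A = 118·0.31 + 118·0.07 + 255·0.1 = 70.34 m² sabins.
T₆₀ = 0.161 × 576 / 70.34 = 1.318 s.

1.32 s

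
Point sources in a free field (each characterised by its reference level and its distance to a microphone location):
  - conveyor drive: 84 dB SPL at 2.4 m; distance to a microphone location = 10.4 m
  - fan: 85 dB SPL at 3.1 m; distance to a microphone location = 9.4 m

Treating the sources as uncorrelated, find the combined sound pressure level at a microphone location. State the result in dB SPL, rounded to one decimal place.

76.8 dB SPL

Apply inverse-square spreading to bring every level to the receiver, then sum 10^(L/10).
conveyor drive: 84 − 20·log₁₀(10.4/2.4) = 84 − 12.74 = 71.26 dB SPL.
fan: 85 − 20·log₁₀(9.4/3.1) = 85 − 9.64 = 75.36 dB SPL.
Σ 10^(L/10) = 4.777e+07 → L_total = 10·log₁₀(4.777e+07) = 76.79 dB SPL.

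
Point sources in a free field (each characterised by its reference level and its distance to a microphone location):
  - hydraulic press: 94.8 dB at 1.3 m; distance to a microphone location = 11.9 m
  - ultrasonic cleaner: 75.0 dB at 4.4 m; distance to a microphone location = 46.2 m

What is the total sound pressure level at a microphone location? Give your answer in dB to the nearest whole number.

76 dB

Propagate each source to the receiver with L = L_ref − 20·log₁₀(r/r_ref), then add intensities.
hydraulic press: 94.8 − 20·log₁₀(11.9/1.3) = 94.8 − 19.23 = 75.57 dB.
ultrasonic cleaner: 75.0 − 20·log₁₀(46.2/4.4) = 75.0 − 20.42 = 54.58 dB.
Σ 10^(L/10) = 3.633e+07 → L_total = 10·log₁₀(3.633e+07) = 75.60 dB.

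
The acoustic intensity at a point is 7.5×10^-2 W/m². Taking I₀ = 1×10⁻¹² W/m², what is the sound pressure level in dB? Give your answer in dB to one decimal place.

108.8 dB

Dividing by I₀ shifts the exponent by 12: I/I₀ = 7.5×10^10.
L = 10·(0.8751 + 10) = 108.75 dB.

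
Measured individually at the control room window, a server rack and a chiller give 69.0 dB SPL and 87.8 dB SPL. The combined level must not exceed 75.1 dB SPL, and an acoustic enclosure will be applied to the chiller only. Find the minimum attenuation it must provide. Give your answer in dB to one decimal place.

The untreated sources together contribute 10^(69.0/10) = 7.943e+06, i.e. 69.00 dB SPL.
To meet 75.1 dB SPL overall, the treated chiller may contribute at most 10^(75.1/10) − 7.943e+06 = 2.442e+07, i.e. 73.88 dB SPL.
Required insertion loss = 87.8 − 73.88 = 13.92 dB.

13.9 dB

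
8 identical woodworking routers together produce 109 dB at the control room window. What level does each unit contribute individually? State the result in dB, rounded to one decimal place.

100.0 dB

Dividing the total intensity by 8 lowers the level by 10·log₁₀ 8 = 9.031 dB: L₁ = 109 − 9.031.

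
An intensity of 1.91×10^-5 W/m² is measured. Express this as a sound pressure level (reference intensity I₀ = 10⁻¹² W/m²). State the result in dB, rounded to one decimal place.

I/I₀ = 1.91×10^-5/10⁻¹² = 1.91×10^7, and L = 10·log₁₀(I/I₀).
L = 10·(0.2810 + 7) = 72.81 dB.

72.8 dB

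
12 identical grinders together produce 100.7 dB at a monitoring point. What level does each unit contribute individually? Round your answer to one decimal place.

12 equal contributions raise the level by 10·log₁₀ 12 = 10.792 dB, so each unit alone gives 100.7 − 10.792.

89.9 dB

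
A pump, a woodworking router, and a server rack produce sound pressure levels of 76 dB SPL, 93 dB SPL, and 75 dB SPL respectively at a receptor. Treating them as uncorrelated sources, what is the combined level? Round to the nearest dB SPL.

93 dB SPL

For uncorrelated sources the intensities add, so convert each level to linear form, sum, and take 10·log₁₀ of the total.
Σ 10^(L/10) = 10^(76/10) + 10^(93/10) + 10^(75/10) = 2.067e+09.
L_total = 10·log₁₀(2.067e+09) = 93.15 dB SPL.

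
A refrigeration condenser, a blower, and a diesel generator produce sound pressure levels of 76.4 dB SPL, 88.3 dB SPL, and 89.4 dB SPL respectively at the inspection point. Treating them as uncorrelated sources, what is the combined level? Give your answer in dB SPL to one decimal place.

For uncorrelated sources the intensities add, so convert each level to linear form, sum, and take 10·log₁₀ of the total.
Σ 10^(L/10) = 10^(76.4/10) + 10^(88.3/10) + 10^(89.4/10) = 1.591e+09.
L_total = 10·log₁₀(1.591e+09) = 92.02 dB SPL.

92.0 dB SPL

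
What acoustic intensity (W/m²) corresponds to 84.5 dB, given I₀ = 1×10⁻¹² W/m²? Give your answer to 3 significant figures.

0.000282 W/m²

I = I₀·10^(L/10) = 10⁻¹² × 10^(84.5/10) = 10^(-3.550).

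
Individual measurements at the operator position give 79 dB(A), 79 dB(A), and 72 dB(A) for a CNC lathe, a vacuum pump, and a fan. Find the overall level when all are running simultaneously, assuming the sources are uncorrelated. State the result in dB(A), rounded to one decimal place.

82.4 dB(A)

For uncorrelated sources the intensities add, so convert each level to linear form, sum, and take 10·log₁₀ of the total.
Σ 10^(L/10) = 10^(79/10) + 10^(79/10) + 10^(72/10) = 1.747e+08.
L_total = 10·log₁₀(1.747e+08) = 82.42 dB(A).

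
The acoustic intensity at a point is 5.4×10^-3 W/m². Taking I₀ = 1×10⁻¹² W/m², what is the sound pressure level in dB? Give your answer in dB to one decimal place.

97.3 dB

I/I₀ = 5.4×10^-3/10⁻¹² = 5.4×10^9, and L = 10·log₁₀(I/I₀).
L = 10·(0.7324 + 9) = 97.32 dB.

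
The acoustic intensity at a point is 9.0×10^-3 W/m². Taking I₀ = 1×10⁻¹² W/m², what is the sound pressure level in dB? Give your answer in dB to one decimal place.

I/I₀ = 9.0×10^-3/10⁻¹² = 9.0×10^9, and L = 10·log₁₀(I/I₀).
L = 10·(0.9542 + 9) = 99.54 dB.

99.5 dB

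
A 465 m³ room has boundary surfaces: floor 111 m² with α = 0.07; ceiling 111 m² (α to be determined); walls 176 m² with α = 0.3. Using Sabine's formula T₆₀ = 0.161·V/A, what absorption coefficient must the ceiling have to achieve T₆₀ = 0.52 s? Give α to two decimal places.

A = 0.161·V/T₆₀ = 0.161·465/0.52 = 143.97 m² sabins.
Absorption from the other surfaces = 111·0.07 + 176·0.3 = 60.57 m², so the ceiling must supply 83.40 m² over 111 m².
α = 83.40/111 = 0.751.

0.75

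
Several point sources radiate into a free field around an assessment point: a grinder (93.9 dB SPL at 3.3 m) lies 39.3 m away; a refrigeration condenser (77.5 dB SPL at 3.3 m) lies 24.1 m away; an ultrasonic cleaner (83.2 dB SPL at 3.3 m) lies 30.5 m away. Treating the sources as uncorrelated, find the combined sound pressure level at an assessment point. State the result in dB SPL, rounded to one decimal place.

73.2 dB SPL

First find each source's level at the receiver (point-source: −20·log₁₀(r/r_ref)), then combine on an intensity basis.
grinder: 93.9 − 20·log₁₀(39.3/3.3) = 93.9 − 21.52 = 72.38 dB SPL.
refrigeration condenser: 77.5 − 20·log₁₀(24.1/3.3) = 77.5 − 17.27 = 60.23 dB SPL.
ultrasonic cleaner: 83.2 − 20·log₁₀(30.5/3.3) = 83.2 − 19.32 = 63.88 dB SPL.
Σ 10^(L/10) = 2.081e+07 → L_total = 10·log₁₀(2.081e+07) = 73.18 dB SPL.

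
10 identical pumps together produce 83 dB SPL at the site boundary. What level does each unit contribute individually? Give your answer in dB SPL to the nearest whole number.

73 dB SPL

For N identical incoherent sources L_total = L₁ + 10·log₁₀ N, so L₁ = 83 − 10·log₁₀(10) = 83 − 10.000.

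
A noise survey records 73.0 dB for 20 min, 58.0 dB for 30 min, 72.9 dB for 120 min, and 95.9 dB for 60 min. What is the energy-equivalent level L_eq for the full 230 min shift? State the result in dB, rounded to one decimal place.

90.1 dB

The energy average is taken in the linear domain: L_eq = 10·log₁₀[(Σ tᵢ·10^(Lᵢ/10))/T], T = 230 min.
Σ tᵢ·10^(Lᵢ/10) = 20·10^(73.0/10) + 30·10^(58.0/10) + 120·10^(72.9/10) + 60·10^(95.9/10) = 2.362e+11.
L_eq = 10·log₁₀(2.362e+11/230) = 90.12 dB.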